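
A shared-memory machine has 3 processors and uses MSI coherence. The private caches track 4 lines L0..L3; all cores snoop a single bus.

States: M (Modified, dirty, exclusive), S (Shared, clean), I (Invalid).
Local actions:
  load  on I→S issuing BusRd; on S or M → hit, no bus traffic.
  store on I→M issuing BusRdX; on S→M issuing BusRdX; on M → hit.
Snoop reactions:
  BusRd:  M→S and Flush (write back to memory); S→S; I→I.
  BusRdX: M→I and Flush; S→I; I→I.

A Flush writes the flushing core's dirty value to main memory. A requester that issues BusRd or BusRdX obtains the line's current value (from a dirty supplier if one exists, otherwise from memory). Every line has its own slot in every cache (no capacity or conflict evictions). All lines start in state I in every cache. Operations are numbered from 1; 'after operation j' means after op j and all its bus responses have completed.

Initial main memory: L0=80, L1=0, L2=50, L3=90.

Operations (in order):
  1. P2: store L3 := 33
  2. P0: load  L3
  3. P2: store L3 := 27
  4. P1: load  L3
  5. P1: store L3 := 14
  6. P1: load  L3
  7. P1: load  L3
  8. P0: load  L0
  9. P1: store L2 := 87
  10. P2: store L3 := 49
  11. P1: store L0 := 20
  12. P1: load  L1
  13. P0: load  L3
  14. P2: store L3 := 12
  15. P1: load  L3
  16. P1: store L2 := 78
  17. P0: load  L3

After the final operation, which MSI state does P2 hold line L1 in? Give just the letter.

step 1: P2: store L3 := 33  ⟶  IIM  (L3)  txn=BusRdX  M[L3]=90
step 2: P0: load  L3  ⟶  SIS  (L3)  txn=BusRd+Flush  M[L3]=33
step 3: P2: store L3 := 27  ⟶  IIM  (L3)  txn=BusRdX  M[L3]=33
step 4: P1: load  L3  ⟶  ISS  (L3)  txn=BusRd+Flush  M[L3]=27
step 5: P1: store L3 := 14  ⟶  IMI  (L3)  txn=BusRdX  M[L3]=27
step 6: P1: load  L3  ⟶  IMI  (L3)  txn=∅  M[L3]=27
step 7: P1: load  L3  ⟶  IMI  (L3)  txn=∅  M[L3]=27
step 8: P0: load  L0  ⟶  SII  (L0)  txn=BusRd  M[L0]=80
step 9: P1: store L2 := 87  ⟶  IMI  (L2)  txn=BusRdX  M[L2]=50
step 10: P2: store L3 := 49  ⟶  IIM  (L3)  txn=BusRdX+Flush  M[L3]=14
step 11: P1: store L0 := 20  ⟶  IMI  (L0)  txn=BusRdX  M[L0]=80
step 12: P1: load  L1  ⟶  ISI  (L1)  txn=BusRd  M[L1]=0
step 13: P0: load  L3  ⟶  SIS  (L3)  txn=BusRd+Flush  M[L3]=49
step 14: P2: store L3 := 12  ⟶  IIM  (L3)  txn=BusRdX  M[L3]=49
step 15: P1: load  L3  ⟶  ISS  (L3)  txn=BusRd+Flush  M[L3]=12
step 16: P1: store L2 := 78  ⟶  IMI  (L2)  txn=∅  M[L2]=50
step 17: P0: load  L3  ⟶  SSS  (L3)  txn=BusRd  M[L3]=12

state = I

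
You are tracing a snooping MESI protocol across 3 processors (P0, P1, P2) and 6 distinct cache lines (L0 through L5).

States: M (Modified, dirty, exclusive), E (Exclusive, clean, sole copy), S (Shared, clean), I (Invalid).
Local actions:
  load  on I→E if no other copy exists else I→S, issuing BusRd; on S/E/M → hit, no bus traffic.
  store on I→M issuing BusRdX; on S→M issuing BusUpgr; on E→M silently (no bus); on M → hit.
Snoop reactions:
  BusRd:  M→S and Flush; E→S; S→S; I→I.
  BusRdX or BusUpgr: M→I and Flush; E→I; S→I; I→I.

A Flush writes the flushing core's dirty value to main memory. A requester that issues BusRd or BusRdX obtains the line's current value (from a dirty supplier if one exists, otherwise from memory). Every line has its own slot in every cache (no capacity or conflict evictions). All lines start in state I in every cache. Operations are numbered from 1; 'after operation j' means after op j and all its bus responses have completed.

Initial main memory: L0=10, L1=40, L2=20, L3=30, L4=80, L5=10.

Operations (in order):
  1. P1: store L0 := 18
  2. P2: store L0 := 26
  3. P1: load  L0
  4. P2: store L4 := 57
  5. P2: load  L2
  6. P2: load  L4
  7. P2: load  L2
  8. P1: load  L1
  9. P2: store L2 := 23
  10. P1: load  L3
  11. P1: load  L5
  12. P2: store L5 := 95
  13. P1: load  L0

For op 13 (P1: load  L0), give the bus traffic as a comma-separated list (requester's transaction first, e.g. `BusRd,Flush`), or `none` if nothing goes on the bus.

bus = none

step 1: P1: store L0 := 18  ⟶  IMI  (L0)  txn=BusRdX  M[L0]=10
step 2: P2: store L0 := 26  ⟶  IIM  (L0)  txn=BusRdX+Flush  M[L0]=18
step 3: P1: load  L0  ⟶  ISS  (L0)  txn=BusRd+Flush  M[L0]=26
step 4: P2: store L4 := 57  ⟶  IIM  (L4)  txn=BusRdX  M[L4]=80
step 5: P2: load  L2  ⟶  IIE  (L2)  txn=BusRd  M[L2]=20
step 6: P2: load  L4  ⟶  IIM  (L4)  txn=∅  M[L4]=80
step 7: P2: load  L2  ⟶  IIE  (L2)  txn=∅  M[L2]=20
step 8: P1: load  L1  ⟶  IEI  (L1)  txn=BusRd  M[L1]=40
step 9: P2: store L2 := 23  ⟶  IIM  (L2)  txn=∅  M[L2]=20
step 10: P1: load  L3  ⟶  IEI  (L3)  txn=BusRd  M[L3]=30
step 11: P1: load  L5  ⟶  IEI  (L5)  txn=BusRd  M[L5]=10
step 12: P2: store L5 := 95  ⟶  IIM  (L5)  txn=BusRdX  M[L5]=10
step 13: P1: load  L0  ⟶  ISS  (L0)  txn=∅  M[L0]=26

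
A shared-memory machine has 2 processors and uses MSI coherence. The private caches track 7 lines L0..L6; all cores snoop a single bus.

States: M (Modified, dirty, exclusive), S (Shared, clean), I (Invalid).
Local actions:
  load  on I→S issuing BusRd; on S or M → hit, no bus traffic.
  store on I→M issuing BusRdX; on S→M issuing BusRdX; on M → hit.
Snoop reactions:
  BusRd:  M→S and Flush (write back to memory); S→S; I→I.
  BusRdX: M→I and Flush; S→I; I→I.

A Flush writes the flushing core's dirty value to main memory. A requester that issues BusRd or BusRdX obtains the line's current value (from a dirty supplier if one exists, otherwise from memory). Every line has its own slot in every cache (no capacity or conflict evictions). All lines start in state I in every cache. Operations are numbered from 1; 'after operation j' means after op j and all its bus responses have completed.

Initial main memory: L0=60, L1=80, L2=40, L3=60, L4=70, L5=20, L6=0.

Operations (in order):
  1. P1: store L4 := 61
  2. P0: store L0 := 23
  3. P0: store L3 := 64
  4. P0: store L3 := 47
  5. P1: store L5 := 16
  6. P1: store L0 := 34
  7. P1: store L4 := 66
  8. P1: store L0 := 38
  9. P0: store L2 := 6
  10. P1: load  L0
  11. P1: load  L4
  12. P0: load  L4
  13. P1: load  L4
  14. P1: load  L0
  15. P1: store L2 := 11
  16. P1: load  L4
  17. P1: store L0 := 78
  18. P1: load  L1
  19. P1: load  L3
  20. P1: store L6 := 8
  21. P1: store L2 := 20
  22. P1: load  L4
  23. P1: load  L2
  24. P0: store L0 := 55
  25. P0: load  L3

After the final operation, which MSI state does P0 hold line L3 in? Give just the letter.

state = S

[1] P1: store L4 := 61 | P0:I, P1:M(61) | bus: BusRdX
[2] P0: store L0 := 23 | P0:M(23), P1:I | bus: BusRdX
[3] P0: store L3 := 64 | P0:M(64), P1:I | bus: BusRdX
[4] P0: store L3 := 47 | P0:M(47), P1:I | bus: none
[5] P1: store L5 := 16 | P0:I, P1:M(16) | bus: BusRdX
[6] P1: store L0 := 34 | P0:I, P1:M(34) | bus: BusRdX,Flush
[7] P1: store L4 := 66 | P0:I, P1:M(66) | bus: none
[8] P1: store L0 := 38 | P0:I, P1:M(38) | bus: none
[9] P0: store L2 := 6 | P0:M(6), P1:I | bus: BusRdX
[10] P1: load  L0 | P0:I, P1:M(38) | bus: none
[11] P1: load  L4 | P0:I, P1:M(66) | bus: none
[12] P0: load  L4 | P0:S(66), P1:S(66) | bus: BusRd,Flush
[13] P1: load  L4 | P0:S(66), P1:S(66) | bus: none
[14] P1: load  L0 | P0:I, P1:M(38) | bus: none
[15] P1: store L2 := 11 | P0:I, P1:M(11) | bus: BusRdX,Flush
[16] P1: load  L4 | P0:S(66), P1:S(66) | bus: none
[17] P1: store L0 := 78 | P0:I, P1:M(78) | bus: none
[18] P1: load  L1 | P0:I, P1:S(80) | bus: BusRd
[19] P1: load  L3 | P0:S(47), P1:S(47) | bus: BusRd,Flush
[20] P1: store L6 := 8 | P0:I, P1:M(8) | bus: BusRdX
[21] P1: store L2 := 20 | P0:I, P1:M(20) | bus: none
[22] P1: load  L4 | P0:S(66), P1:S(66) | bus: none
[23] P1: load  L2 | P0:I, P1:M(20) | bus: none
[24] P0: store L0 := 55 | P0:M(55), P1:I | bus: BusRdX,Flush
[25] P0: load  L3 | P0:S(47), P1:S(47) | bus: none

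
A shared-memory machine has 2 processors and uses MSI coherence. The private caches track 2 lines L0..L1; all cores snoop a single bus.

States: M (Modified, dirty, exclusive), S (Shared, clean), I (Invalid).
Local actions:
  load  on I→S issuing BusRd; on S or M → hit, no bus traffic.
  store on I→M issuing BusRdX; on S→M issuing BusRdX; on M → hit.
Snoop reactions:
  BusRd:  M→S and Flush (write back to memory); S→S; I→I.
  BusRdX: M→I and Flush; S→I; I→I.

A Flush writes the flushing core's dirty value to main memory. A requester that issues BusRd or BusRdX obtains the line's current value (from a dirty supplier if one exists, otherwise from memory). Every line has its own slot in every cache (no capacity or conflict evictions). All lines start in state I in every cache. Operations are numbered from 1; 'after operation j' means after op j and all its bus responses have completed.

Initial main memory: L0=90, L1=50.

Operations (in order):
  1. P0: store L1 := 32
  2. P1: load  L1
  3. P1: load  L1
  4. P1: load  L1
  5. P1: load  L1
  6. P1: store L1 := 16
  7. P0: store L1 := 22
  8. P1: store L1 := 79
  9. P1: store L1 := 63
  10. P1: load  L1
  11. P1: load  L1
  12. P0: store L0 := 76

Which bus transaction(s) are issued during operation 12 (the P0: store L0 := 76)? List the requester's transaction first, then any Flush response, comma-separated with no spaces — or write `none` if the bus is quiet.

bus = BusRdX

  op1 P0: store L1 := 32 → M/I on L1; bus BusRdX; mem=50
  op2 P1: load  L1 → S/S on L1; bus BusRd Flush; mem=32
  op3 P1: load  L1 → S/S on L1; bus (none); mem=32
  op4 P1: load  L1 → S/S on L1; bus (none); mem=32
  op5 P1: load  L1 → S/S on L1; bus (none); mem=32
  op6 P1: store L1 := 16 → I/M on L1; bus BusRdX; mem=32
  op7 P0: store L1 := 22 → M/I on L1; bus BusRdX Flush; mem=16
  op8 P1: store L1 := 79 → I/M on L1; bus BusRdX Flush; mem=22
  op9 P1: store L1 := 63 → I/M on L1; bus (none); mem=22
  op10 P1: load  L1 → I/M on L1; bus (none); mem=22
  op11 P1: load  L1 → I/M on L1; bus (none); mem=22
  op12 P0: store L0 := 76 → M/I on L0; bus BusRdX; mem=90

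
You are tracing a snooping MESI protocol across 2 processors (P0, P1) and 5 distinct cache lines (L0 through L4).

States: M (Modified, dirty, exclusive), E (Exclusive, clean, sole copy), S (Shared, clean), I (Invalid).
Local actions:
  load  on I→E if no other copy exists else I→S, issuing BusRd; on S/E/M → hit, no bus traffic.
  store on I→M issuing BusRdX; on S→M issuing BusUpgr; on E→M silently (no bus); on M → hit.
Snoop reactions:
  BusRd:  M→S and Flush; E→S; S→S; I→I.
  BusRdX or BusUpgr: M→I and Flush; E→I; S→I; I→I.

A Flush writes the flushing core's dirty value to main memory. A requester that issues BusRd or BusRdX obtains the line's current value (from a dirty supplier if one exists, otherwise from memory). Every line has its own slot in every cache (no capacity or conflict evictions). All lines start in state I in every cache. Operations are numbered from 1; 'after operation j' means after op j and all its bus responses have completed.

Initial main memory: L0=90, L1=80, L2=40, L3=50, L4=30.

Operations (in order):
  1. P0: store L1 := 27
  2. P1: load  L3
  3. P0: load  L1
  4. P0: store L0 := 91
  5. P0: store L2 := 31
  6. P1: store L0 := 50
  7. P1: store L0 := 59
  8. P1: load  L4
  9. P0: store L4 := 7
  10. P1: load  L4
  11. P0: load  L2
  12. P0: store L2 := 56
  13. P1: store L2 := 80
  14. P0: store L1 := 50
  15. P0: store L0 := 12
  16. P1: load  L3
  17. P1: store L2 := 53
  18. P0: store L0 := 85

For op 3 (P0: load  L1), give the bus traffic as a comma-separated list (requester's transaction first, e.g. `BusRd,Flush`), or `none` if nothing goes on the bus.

step 1: P0: store L1 := 27  ⟶  MI  (L1)  txn=BusRdX  M[L1]=80
step 2: P1: load  L3  ⟶  IE  (L3)  txn=BusRd  M[L3]=50
step 3: P0: load  L1  ⟶  MI  (L1)  txn=∅  M[L1]=80
step 4: P0: store L0 := 91  ⟶  MI  (L0)  txn=BusRdX  M[L0]=90
step 5: P0: store L2 := 31  ⟶  MI  (L2)  txn=BusRdX  M[L2]=40
step 6: P1: store L0 := 50  ⟶  IM  (L0)  txn=BusRdX+Flush  M[L0]=91
step 7: P1: store L0 := 59  ⟶  IM  (L0)  txn=∅  M[L0]=91
step 8: P1: load  L4  ⟶  IE  (L4)  txn=BusRd  M[L4]=30
step 9: P0: store L4 := 7  ⟶  MI  (L4)  txn=BusRdX  M[L4]=30
step 10: P1: load  L4  ⟶  SS  (L4)  txn=BusRd+Flush  M[L4]=7
step 11: P0: load  L2  ⟶  MI  (L2)  txn=∅  M[L2]=40
step 12: P0: store L2 := 56  ⟶  MI  (L2)  txn=∅  M[L2]=40
step 13: P1: store L2 := 80  ⟶  IM  (L2)  txn=BusRdX+Flush  M[L2]=56
step 14: P0: store L1 := 50  ⟶  MI  (L1)  txn=∅  M[L1]=80
step 15: P0: store L0 := 12  ⟶  MI  (L0)  txn=BusRdX+Flush  M[L0]=59
step 16: P1: load  L3  ⟶  IE  (L3)  txn=∅  M[L3]=50
step 17: P1: store L2 := 53  ⟶  IM  (L2)  txn=∅  M[L2]=56
step 18: P0: store L0 := 85  ⟶  MI  (L0)  txn=∅  M[L0]=59

bus = none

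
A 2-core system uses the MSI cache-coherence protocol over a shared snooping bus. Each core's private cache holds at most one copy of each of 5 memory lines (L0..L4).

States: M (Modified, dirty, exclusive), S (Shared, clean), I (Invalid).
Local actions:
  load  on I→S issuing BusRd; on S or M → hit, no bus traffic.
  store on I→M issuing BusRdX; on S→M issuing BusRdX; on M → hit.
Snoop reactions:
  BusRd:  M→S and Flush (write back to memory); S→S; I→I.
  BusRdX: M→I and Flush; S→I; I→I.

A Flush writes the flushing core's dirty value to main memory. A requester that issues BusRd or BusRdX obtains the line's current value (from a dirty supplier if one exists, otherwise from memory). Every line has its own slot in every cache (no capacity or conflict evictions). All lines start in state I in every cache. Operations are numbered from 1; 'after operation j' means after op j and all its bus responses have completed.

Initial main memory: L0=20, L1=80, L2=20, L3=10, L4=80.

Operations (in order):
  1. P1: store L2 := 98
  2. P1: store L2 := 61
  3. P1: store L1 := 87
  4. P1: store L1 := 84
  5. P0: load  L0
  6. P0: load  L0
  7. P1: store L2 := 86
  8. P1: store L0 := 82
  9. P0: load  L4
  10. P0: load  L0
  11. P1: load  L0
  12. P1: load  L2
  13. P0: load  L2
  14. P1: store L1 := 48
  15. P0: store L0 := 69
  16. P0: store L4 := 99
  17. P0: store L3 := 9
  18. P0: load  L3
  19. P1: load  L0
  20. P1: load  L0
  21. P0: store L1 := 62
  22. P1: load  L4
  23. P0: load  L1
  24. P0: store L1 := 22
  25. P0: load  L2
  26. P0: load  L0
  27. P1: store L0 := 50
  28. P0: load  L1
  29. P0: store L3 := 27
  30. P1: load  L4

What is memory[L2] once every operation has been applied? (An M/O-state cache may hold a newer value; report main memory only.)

  op1 P1: store L2 := 98 → I/M on L2; bus BusRdX; mem=20
  op2 P1: store L2 := 61 → I/M on L2; bus (none); mem=20
  op3 P1: store L1 := 87 → I/M on L1; bus BusRdX; mem=80
  op4 P1: store L1 := 84 → I/M on L1; bus (none); mem=80
  op5 P0: load  L0 → S/I on L0; bus BusRd; mem=20
  op6 P0: load  L0 → S/I on L0; bus (none); mem=20
  op7 P1: store L2 := 86 → I/M on L2; bus (none); mem=20
  op8 P1: store L0 := 82 → I/M on L0; bus BusRdX; mem=20
  op9 P0: load  L4 → S/I on L4; bus BusRd; mem=80
  op10 P0: load  L0 → S/S on L0; bus BusRd Flush; mem=82
  op11 P1: load  L0 → S/S on L0; bus (none); mem=82
  op12 P1: load  L2 → I/M on L2; bus (none); mem=20
  op13 P0: load  L2 → S/S on L2; bus BusRd Flush; mem=86
  op14 P1: store L1 := 48 → I/M on L1; bus (none); mem=80
  op15 P0: store L0 := 69 → M/I on L0; bus BusRdX; mem=82
  op16 P0: store L4 := 99 → M/I on L4; bus BusRdX; mem=80
  op17 P0: store L3 := 9 → M/I on L3; bus BusRdX; mem=10
  op18 P0: load  L3 → M/I on L3; bus (none); mem=10
  op19 P1: load  L0 → S/S on L0; bus BusRd Flush; mem=69
  op20 P1: load  L0 → S/S on L0; bus (none); mem=69
  op21 P0: store L1 := 62 → M/I on L1; bus BusRdX Flush; mem=48
  op22 P1: load  L4 → S/S on L4; bus BusRd Flush; mem=99
  op23 P0: load  L1 → M/I on L1; bus (none); mem=48
  op24 P0: store L1 := 22 → M/I on L1; bus (none); mem=48
  op25 P0: load  L2 → S/S on L2; bus (none); mem=86
  op26 P0: load  L0 → S/S on L0; bus (none); mem=69
  op27 P1: store L0 := 50 → I/M on L0; bus BusRdX; mem=69
  op28 P0: load  L1 → M/I on L1; bus (none); mem=48
  op29 P0: store L3 := 27 → M/I on L3; bus (none); mem=10
  op30 P1: load  L4 → S/S on L4; bus (none); mem=99

memory[L2] = 86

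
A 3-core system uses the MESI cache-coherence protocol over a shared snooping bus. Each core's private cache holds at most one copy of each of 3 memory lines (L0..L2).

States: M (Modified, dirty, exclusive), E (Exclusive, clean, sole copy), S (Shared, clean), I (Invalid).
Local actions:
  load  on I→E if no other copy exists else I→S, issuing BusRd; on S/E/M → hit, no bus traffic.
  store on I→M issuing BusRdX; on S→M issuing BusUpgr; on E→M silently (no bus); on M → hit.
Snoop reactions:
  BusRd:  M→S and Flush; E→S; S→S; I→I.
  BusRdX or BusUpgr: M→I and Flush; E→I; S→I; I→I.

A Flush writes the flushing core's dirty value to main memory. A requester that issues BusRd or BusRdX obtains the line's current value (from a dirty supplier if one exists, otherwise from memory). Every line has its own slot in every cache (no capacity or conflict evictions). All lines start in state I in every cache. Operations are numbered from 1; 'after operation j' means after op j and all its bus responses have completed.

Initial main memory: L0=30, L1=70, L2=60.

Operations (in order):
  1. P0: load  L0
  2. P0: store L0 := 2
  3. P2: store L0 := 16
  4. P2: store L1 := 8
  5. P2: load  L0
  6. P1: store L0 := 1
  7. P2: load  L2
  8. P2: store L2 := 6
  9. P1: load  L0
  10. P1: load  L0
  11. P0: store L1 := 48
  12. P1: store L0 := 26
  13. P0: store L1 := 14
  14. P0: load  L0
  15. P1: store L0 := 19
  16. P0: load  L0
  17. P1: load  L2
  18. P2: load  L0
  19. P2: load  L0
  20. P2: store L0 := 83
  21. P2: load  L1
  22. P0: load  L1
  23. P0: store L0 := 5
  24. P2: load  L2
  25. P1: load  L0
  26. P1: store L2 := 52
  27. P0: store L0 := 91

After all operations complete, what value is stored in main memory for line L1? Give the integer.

memory[L1] = 14

  op1 P0: load  L0 → E/I/I on L0; bus BusRd; mem=30
  op2 P0: store L0 := 2 → M/I/I on L0; bus (none); mem=30
  op3 P2: store L0 := 16 → I/I/M on L0; bus BusRdX Flush; mem=2
  op4 P2: store L1 := 8 → I/I/M on L1; bus BusRdX; mem=70
  op5 P2: load  L0 → I/I/M on L0; bus (none); mem=2
  op6 P1: store L0 := 1 → I/M/I on L0; bus BusRdX Flush; mem=16
  op7 P2: load  L2 → I/I/E on L2; bus BusRd; mem=60
  op8 P2: store L2 := 6 → I/I/M on L2; bus (none); mem=60
  op9 P1: load  L0 → I/M/I on L0; bus (none); mem=16
  op10 P1: load  L0 → I/M/I on L0; bus (none); mem=16
  op11 P0: store L1 := 48 → M/I/I on L1; bus BusRdX Flush; mem=8
  op12 P1: store L0 := 26 → I/M/I on L0; bus (none); mem=16
  op13 P0: store L1 := 14 → M/I/I on L1; bus (none); mem=8
  op14 P0: load  L0 → S/S/I on L0; bus BusRd Flush; mem=26
  op15 P1: store L0 := 19 → I/M/I on L0; bus BusUpgr; mem=26
  op16 P0: load  L0 → S/S/I on L0; bus BusRd Flush; mem=19
  op17 P1: load  L2 → I/S/S on L2; bus BusRd Flush; mem=6
  op18 P2: load  L0 → S/S/S on L0; bus BusRd; mem=19
  op19 P2: load  L0 → S/S/S on L0; bus (none); mem=19
  op20 P2: store L0 := 83 → I/I/M on L0; bus BusUpgr; mem=19
  op21 P2: load  L1 → S/I/S on L1; bus BusRd Flush; mem=14
  op22 P0: load  L1 → S/I/S on L1; bus (none); mem=14
  op23 P0: store L0 := 5 → M/I/I on L0; bus BusRdX Flush; mem=83
  op24 P2: load  L2 → I/S/S on L2; bus (none); mem=6
  op25 P1: load  L0 → S/S/I on L0; bus BusRd Flush; mem=5
  op26 P1: store L2 := 52 → I/M/I on L2; bus BusUpgr; mem=6
  op27 P0: store L0 := 91 → M/I/I on L0; bus BusUpgr; mem=5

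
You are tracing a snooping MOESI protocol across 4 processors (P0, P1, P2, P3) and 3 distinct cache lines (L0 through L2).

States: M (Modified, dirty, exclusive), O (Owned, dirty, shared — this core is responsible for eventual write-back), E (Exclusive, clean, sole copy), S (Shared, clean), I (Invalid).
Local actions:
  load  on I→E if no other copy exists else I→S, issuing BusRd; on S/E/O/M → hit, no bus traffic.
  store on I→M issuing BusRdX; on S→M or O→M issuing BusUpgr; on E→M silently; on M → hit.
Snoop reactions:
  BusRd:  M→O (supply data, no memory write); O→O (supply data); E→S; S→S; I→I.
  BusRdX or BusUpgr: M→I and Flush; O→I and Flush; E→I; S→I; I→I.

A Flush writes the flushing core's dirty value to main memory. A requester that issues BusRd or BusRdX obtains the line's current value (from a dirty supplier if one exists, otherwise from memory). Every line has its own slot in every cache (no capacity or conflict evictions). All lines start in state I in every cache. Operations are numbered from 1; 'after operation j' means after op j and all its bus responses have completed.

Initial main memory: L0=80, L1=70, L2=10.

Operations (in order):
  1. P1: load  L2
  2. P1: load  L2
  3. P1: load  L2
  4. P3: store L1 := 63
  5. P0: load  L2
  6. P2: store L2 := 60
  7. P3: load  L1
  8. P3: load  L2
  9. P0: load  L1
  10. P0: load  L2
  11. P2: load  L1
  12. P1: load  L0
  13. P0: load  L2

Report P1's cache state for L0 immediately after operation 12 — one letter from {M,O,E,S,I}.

1. P1: load  L2  bus=[BusRd]  L2: P0=I P1=E P2=I P3=I  mem[L2]=10
2. P1: load  L2  bus=[-]  L2: P0=I P1=E P2=I P3=I  mem[L2]=10
3. P1: load  L2  bus=[-]  L2: P0=I P1=E P2=I P3=I  mem[L2]=10
4. P3: store L1 := 63  bus=[BusRdX]  L1: P0=I P1=I P2=I P3=M  mem[L1]=70
5. P0: load  L2  bus=[BusRd]  L2: P0=S P1=S P2=I P3=I  mem[L2]=10
6. P2: store L2 := 60  bus=[BusRdX]  L2: P0=I P1=I P2=M P3=I  mem[L2]=10
7. P3: load  L1  bus=[-]  L1: P0=I P1=I P2=I P3=M  mem[L1]=70
8. P3: load  L2  bus=[BusRd]  L2: P0=I P1=I P2=O P3=S  mem[L2]=10
9. P0: load  L1  bus=[BusRd]  L1: P0=S P1=I P2=I P3=O  mem[L1]=70
10. P0: load  L2  bus=[BusRd]  L2: P0=S P1=I P2=O P3=S  mem[L2]=10
11. P2: load  L1  bus=[BusRd]  L1: P0=S P1=I P2=S P3=O  mem[L1]=70
12. P1: load  L0  bus=[BusRd]  L0: P0=I P1=E P2=I P3=I  mem[L0]=80
13. P0: load  L2  bus=[-]  L2: P0=S P1=I P2=O P3=S  mem[L2]=10

state = E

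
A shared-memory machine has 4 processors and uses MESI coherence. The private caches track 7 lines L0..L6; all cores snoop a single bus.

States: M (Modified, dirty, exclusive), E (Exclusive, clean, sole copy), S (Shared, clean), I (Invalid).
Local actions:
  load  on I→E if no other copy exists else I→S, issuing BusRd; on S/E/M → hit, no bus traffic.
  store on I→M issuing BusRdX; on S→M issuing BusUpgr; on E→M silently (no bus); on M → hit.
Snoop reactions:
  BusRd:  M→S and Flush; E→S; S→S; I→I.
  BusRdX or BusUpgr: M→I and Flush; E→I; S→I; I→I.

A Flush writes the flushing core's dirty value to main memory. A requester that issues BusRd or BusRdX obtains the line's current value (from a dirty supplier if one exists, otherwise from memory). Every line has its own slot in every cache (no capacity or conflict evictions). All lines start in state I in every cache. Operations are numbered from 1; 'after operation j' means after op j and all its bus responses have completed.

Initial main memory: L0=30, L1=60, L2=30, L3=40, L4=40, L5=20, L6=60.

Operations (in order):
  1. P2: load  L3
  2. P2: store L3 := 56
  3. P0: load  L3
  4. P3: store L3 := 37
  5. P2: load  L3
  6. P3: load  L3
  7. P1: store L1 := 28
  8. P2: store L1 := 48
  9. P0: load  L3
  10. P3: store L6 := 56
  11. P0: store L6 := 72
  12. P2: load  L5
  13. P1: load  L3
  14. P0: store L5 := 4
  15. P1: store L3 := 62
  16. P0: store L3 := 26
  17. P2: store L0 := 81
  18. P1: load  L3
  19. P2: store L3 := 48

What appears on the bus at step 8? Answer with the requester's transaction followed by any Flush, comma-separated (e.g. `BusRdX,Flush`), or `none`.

[1] P2: load  L3 | P0:I, P1:I, P2:E(40), P3:I | bus: BusRd
[2] P2: store L3 := 56 | P0:I, P1:I, P2:M(56), P3:I | bus: none
[3] P0: load  L3 | P0:S(56), P1:I, P2:S(56), P3:I | bus: BusRd,Flush
[4] P3: store L3 := 37 | P0:I, P1:I, P2:I, P3:M(37) | bus: BusRdX
[5] P2: load  L3 | P0:I, P1:I, P2:S(37), P3:S(37) | bus: BusRd,Flush
[6] P3: load  L3 | P0:I, P1:I, P2:S(37), P3:S(37) | bus: none
[7] P1: store L1 := 28 | P0:I, P1:M(28), P2:I, P3:I | bus: BusRdX
[8] P2: store L1 := 48 | P0:I, P1:I, P2:M(48), P3:I | bus: BusRdX,Flush
[9] P0: load  L3 | P0:S(37), P1:I, P2:S(37), P3:S(37) | bus: BusRd
[10] P3: store L6 := 56 | P0:I, P1:I, P2:I, P3:M(56) | bus: BusRdX
[11] P0: store L6 := 72 | P0:M(72), P1:I, P2:I, P3:I | bus: BusRdX,Flush
[12] P2: load  L5 | P0:I, P1:I, P2:E(20), P3:I | bus: BusRd
[13] P1: load  L3 | P0:S(37), P1:S(37), P2:S(37), P3:S(37) | bus: BusRd
[14] P0: store L5 := 4 | P0:M(4), P1:I, P2:I, P3:I | bus: BusRdX
[15] P1: store L3 := 62 | P0:I, P1:M(62), P2:I, P3:I | bus: BusUpgr
[16] P0: store L3 := 26 | P0:M(26), P1:I, P2:I, P3:I | bus: BusRdX,Flush
[17] P2: store L0 := 81 | P0:I, P1:I, P2:M(81), P3:I | bus: BusRdX
[18] P1: load  L3 | P0:S(26), P1:S(26), P2:I, P3:I | bus: BusRd,Flush
[19] P2: store L3 := 48 | P0:I, P1:I, P2:M(48), P3:I | bus: BusRdX

bus = BusRdX,Flush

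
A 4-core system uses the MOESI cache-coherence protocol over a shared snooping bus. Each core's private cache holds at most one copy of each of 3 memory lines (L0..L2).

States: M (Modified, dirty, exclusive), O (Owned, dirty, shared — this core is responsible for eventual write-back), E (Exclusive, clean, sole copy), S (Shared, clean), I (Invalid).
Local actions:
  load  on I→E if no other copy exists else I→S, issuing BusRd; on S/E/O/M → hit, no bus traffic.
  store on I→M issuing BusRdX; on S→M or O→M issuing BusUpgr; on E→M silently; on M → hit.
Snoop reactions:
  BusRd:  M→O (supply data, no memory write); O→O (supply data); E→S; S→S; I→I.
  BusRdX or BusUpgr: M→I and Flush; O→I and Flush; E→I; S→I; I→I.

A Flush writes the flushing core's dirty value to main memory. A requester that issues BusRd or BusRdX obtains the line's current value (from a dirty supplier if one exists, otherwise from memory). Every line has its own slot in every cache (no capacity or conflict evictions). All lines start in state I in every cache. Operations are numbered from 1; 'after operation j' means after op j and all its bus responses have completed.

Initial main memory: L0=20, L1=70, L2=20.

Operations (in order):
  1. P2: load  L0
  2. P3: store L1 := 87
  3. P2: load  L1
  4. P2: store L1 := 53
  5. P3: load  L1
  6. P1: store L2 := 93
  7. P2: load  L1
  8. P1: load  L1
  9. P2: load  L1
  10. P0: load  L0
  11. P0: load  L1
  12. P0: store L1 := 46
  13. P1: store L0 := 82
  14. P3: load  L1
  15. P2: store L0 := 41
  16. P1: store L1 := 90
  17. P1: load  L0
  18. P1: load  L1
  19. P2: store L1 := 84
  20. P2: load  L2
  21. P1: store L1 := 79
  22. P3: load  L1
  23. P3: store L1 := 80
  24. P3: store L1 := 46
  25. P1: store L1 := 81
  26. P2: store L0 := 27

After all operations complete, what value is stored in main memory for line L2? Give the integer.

[1] P2: load  L0 | P0:I, P1:I, P2:E(20), P3:I | bus: BusRd
[2] P3: store L1 := 87 | P0:I, P1:I, P2:I, P3:M(87) | bus: BusRdX
[3] P2: load  L1 | P0:I, P1:I, P2:S(87), P3:O(87) | bus: BusRd
[4] P2: store L1 := 53 | P0:I, P1:I, P2:M(53), P3:I | bus: BusUpgr,Flush
[5] P3: load  L1 | P0:I, P1:I, P2:O(53), P3:S(53) | bus: BusRd
[6] P1: store L2 := 93 | P0:I, P1:M(93), P2:I, P3:I | bus: BusRdX
[7] P2: load  L1 | P0:I, P1:I, P2:O(53), P3:S(53) | bus: none
[8] P1: load  L1 | P0:I, P1:S(53), P2:O(53), P3:S(53) | bus: BusRd
[9] P2: load  L1 | P0:I, P1:S(53), P2:O(53), P3:S(53) | bus: none
[10] P0: load  L0 | P0:S(20), P1:I, P2:S(20), P3:I | bus: BusRd
[11] P0: load  L1 | P0:S(53), P1:S(53), P2:O(53), P3:S(53) | bus: BusRd
[12] P0: store L1 := 46 | P0:M(46), P1:I, P2:I, P3:I | bus: BusUpgr,Flush
[13] P1: store L0 := 82 | P0:I, P1:M(82), P2:I, P3:I | bus: BusRdX
[14] P3: load  L1 | P0:O(46), P1:I, P2:I, P3:S(46) | bus: BusRd
[15] P2: store L0 := 41 | P0:I, P1:I, P2:M(41), P3:I | bus: BusRdX,Flush
[16] P1: store L1 := 90 | P0:I, P1:M(90), P2:I, P3:I | bus: BusRdX,Flush
[17] P1: load  L0 | P0:I, P1:S(41), P2:O(41), P3:I | bus: BusRd
[18] P1: load  L1 | P0:I, P1:M(90), P2:I, P3:I | bus: none
[19] P2: store L1 := 84 | P0:I, P1:I, P2:M(84), P3:I | bus: BusRdX,Flush
[20] P2: load  L2 | P0:I, P1:O(93), P2:S(93), P3:I | bus: BusRd
[21] P1: store L1 := 79 | P0:I, P1:M(79), P2:I, P3:I | bus: BusRdX,Flush
[22] P3: load  L1 | P0:I, P1:O(79), P2:I, P3:S(79) | bus: BusRd
[23] P3: store L1 := 80 | P0:I, P1:I, P2:I, P3:M(80) | bus: BusUpgr,Flush
[24] P3: store L1 := 46 | P0:I, P1:I, P2:I, P3:M(46) | bus: none
[25] P1: store L1 := 81 | P0:I, P1:M(81), P2:I, P3:I | bus: BusRdX,Flush
[26] P2: store L0 := 27 | P0:I, P1:I, P2:M(27), P3:I | bus: BusUpgr

memory[L2] = 20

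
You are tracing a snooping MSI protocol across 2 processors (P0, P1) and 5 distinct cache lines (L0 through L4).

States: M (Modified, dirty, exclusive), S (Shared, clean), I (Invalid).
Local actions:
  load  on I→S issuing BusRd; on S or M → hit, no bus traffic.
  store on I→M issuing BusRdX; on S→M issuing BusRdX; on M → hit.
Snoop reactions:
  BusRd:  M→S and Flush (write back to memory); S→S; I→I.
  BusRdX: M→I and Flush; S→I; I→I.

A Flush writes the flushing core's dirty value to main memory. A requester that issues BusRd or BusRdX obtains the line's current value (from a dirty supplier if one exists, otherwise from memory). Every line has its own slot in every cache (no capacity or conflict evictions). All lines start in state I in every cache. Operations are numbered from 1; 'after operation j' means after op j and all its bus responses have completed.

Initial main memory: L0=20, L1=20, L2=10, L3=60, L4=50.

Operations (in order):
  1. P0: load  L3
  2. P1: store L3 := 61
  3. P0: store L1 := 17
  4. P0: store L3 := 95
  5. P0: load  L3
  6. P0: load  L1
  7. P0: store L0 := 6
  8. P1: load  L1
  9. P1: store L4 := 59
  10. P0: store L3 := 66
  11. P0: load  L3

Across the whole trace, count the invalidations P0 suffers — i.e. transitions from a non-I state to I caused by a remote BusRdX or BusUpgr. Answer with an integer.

invalidations = 1

1. P0: load  L3  bus=[BusRd]  L3: P0=S P1=I  mem[L3]=60
2. P1: store L3 := 61  bus=[BusRdX]  L3: P0=I P1=M  mem[L3]=60
3. P0: store L1 := 17  bus=[BusRdX]  L1: P0=M P1=I  mem[L1]=20
4. P0: store L3 := 95  bus=[BusRdX,Flush]  L3: P0=M P1=I  mem[L3]=61
5. P0: load  L3  bus=[-]  L3: P0=M P1=I  mem[L3]=61
6. P0: load  L1  bus=[-]  L1: P0=M P1=I  mem[L1]=20
7. P0: store L0 := 6  bus=[BusRdX]  L0: P0=M P1=I  mem[L0]=20
8. P1: load  L1  bus=[BusRd,Flush]  L1: P0=S P1=S  mem[L1]=17
9. P1: store L4 := 59  bus=[BusRdX]  L4: P0=I P1=M  mem[L4]=50
10. P0: store L3 := 66  bus=[-]  L3: P0=M P1=I  mem[L3]=61
11. P0: load  L3  bus=[-]  L3: P0=M P1=I  mem[L3]=61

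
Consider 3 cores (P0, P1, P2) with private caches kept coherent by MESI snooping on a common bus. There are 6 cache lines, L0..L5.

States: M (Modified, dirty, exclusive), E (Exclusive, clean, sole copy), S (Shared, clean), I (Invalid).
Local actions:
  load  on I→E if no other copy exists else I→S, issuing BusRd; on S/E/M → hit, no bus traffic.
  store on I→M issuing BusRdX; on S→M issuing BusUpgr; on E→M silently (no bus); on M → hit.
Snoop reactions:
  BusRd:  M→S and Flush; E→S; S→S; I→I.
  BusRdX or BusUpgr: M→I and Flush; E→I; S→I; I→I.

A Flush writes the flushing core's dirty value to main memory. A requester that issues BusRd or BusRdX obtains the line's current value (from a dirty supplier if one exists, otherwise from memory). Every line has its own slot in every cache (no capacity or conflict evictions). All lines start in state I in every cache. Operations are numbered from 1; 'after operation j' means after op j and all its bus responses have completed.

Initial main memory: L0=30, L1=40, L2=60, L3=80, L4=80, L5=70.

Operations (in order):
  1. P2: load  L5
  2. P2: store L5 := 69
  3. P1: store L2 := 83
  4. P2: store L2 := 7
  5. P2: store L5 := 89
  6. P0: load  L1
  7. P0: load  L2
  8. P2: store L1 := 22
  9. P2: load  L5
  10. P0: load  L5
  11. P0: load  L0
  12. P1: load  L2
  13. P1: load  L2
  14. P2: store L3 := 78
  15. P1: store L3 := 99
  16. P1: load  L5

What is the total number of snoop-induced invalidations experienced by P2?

invalidations = 1

[1] P2: load  L5 | P0:I, P1:I, P2:E(70) | bus: BusRd
[2] P2: store L5 := 69 | P0:I, P1:I, P2:M(69) | bus: none
[3] P1: store L2 := 83 | P0:I, P1:M(83), P2:I | bus: BusRdX
[4] P2: store L2 := 7 | P0:I, P1:I, P2:M(7) | bus: BusRdX,Flush
[5] P2: store L5 := 89 | P0:I, P1:I, P2:M(89) | bus: none
[6] P0: load  L1 | P0:E(40), P1:I, P2:I | bus: BusRd
[7] P0: load  L2 | P0:S(7), P1:I, P2:S(7) | bus: BusRd,Flush
[8] P2: store L1 := 22 | P0:I, P1:I, P2:M(22) | bus: BusRdX
[9] P2: load  L5 | P0:I, P1:I, P2:M(89) | bus: none
[10] P0: load  L5 | P0:S(89), P1:I, P2:S(89) | bus: BusRd,Flush
[11] P0: load  L0 | P0:E(30), P1:I, P2:I | bus: BusRd
[12] P1: load  L2 | P0:S(7), P1:S(7), P2:S(7) | bus: BusRd
[13] P1: load  L2 | P0:S(7), P1:S(7), P2:S(7) | bus: none
[14] P2: store L3 := 78 | P0:I, P1:I, P2:M(78) | bus: BusRdX
[15] P1: store L3 := 99 | P0:I, P1:M(99), P2:I | bus: BusRdX,Flush
[16] P1: load  L5 | P0:S(89), P1:S(89), P2:S(89) | bus: BusRd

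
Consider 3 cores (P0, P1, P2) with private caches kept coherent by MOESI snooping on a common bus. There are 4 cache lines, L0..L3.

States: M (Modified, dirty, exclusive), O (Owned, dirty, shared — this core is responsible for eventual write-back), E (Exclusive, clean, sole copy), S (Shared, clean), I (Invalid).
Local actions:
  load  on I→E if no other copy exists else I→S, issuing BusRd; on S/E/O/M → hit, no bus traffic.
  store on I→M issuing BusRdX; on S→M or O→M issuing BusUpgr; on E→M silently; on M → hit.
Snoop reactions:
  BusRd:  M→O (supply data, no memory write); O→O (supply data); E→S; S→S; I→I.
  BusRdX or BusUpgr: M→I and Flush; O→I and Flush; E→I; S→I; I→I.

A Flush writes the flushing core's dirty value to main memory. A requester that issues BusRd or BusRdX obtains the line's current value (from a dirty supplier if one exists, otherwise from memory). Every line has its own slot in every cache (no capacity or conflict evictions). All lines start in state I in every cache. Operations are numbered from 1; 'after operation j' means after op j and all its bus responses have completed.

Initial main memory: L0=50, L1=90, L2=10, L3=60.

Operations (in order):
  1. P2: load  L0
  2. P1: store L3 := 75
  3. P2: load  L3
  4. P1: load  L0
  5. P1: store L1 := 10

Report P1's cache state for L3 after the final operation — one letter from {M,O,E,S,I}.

1. P2: load  L0  bus=[BusRd]  L0: P0=I P1=I P2=E  mem[L0]=50
2. P1: store L3 := 75  bus=[BusRdX]  L3: P0=I P1=M P2=I  mem[L3]=60
3. P2: load  L3  bus=[BusRd]  L3: P0=I P1=O P2=S  mem[L3]=60
4. P1: load  L0  bus=[BusRd]  L0: P0=I P1=S P2=S  mem[L0]=50
5. P1: store L1 := 10  bus=[BusRdX]  L1: P0=I P1=M P2=I  mem[L1]=90

state = O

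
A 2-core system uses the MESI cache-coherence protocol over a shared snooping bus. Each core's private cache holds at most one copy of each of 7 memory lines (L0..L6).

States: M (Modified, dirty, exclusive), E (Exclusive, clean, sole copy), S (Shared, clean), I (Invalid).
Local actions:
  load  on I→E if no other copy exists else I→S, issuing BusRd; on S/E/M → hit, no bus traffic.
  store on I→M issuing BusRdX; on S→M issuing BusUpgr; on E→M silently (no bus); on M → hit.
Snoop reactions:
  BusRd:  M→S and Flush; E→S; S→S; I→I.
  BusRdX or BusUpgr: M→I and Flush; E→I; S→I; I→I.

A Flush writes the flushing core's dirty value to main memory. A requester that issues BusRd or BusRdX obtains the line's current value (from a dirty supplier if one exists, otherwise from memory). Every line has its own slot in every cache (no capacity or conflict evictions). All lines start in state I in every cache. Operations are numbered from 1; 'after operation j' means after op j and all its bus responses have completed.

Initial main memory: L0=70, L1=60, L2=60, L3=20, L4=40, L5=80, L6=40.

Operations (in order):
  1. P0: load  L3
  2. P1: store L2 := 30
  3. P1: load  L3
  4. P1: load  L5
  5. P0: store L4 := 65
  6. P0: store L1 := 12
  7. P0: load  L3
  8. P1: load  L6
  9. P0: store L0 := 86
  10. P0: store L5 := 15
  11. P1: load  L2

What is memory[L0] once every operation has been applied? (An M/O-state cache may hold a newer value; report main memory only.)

memory[L0] = 70

1. P0: load  L3  bus=[BusRd]  L3: P0=E P1=I  mem[L3]=20
2. P1: store L2 := 30  bus=[BusRdX]  L2: P0=I P1=M  mem[L2]=60
3. P1: load  L3  bus=[BusRd]  L3: P0=S P1=S  mem[L3]=20
4. P1: load  L5  bus=[BusRd]  L5: P0=I P1=E  mem[L5]=80
5. P0: store L4 := 65  bus=[BusRdX]  L4: P0=M P1=I  mem[L4]=40
6. P0: store L1 := 12  bus=[BusRdX]  L1: P0=M P1=I  mem[L1]=60
7. P0: load  L3  bus=[-]  L3: P0=S P1=S  mem[L3]=20
8. P1: load  L6  bus=[BusRd]  L6: P0=I P1=E  mem[L6]=40
9. P0: store L0 := 86  bus=[BusRdX]  L0: P0=M P1=I  mem[L0]=70
10. P0: store L5 := 15  bus=[BusRdX]  L5: P0=M P1=I  mem[L5]=80
11. P1: load  L2  bus=[-]  L2: P0=I P1=M  mem[L2]=60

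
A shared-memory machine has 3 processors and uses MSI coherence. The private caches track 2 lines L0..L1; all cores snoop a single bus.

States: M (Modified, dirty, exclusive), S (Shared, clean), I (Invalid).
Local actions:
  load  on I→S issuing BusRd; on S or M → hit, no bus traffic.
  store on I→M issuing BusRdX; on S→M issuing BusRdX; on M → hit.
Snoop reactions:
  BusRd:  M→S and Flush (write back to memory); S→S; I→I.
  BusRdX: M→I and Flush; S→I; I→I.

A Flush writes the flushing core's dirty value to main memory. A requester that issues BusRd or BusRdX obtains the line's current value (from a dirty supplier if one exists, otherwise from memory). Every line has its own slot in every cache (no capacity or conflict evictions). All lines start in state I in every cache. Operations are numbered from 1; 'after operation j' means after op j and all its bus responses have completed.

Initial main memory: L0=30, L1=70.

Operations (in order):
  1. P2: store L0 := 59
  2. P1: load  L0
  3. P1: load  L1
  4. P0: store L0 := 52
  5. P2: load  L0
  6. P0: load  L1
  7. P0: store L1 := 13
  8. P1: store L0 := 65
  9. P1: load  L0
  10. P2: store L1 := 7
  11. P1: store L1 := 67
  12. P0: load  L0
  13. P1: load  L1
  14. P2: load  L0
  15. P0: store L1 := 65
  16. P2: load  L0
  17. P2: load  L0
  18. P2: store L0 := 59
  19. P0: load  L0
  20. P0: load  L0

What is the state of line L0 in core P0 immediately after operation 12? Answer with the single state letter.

[1] P2: store L0 := 59 | P0:I, P1:I, P2:M(59) | bus: BusRdX
[2] P1: load  L0 | P0:I, P1:S(59), P2:S(59) | bus: BusRd,Flush
[3] P1: load  L1 | P0:I, P1:S(70), P2:I | bus: BusRd
[4] P0: store L0 := 52 | P0:M(52), P1:I, P2:I | bus: BusRdX
[5] P2: load  L0 | P0:S(52), P1:I, P2:S(52) | bus: BusRd,Flush
[6] P0: load  L1 | P0:S(70), P1:S(70), P2:I | bus: BusRd
[7] P0: store L1 := 13 | P0:M(13), P1:I, P2:I | bus: BusRdX
[8] P1: store L0 := 65 | P0:I, P1:M(65), P2:I | bus: BusRdX
[9] P1: load  L0 | P0:I, P1:M(65), P2:I | bus: none
[10] P2: store L1 := 7 | P0:I, P1:I, P2:M(7) | bus: BusRdX,Flush
[11] P1: store L1 := 67 | P0:I, P1:M(67), P2:I | bus: BusRdX,Flush
[12] P0: load  L0 | P0:S(65), P1:S(65), P2:I | bus: BusRd,Flush
[13] P1: load  L1 | P0:I, P1:M(67), P2:I | bus: none
[14] P2: load  L0 | P0:S(65), P1:S(65), P2:S(65) | bus: BusRd
[15] P0: store L1 := 65 | P0:M(65), P1:I, P2:I | bus: BusRdX,Flush
[16] P2: load  L0 | P0:S(65), P1:S(65), P2:S(65) | bus: none
[17] P2: load  L0 | P0:S(65), P1:S(65), P2:S(65) | bus: none
[18] P2: store L0 := 59 | P0:I, P1:I, P2:M(59) | bus: BusRdX
[19] P0: load  L0 | P0:S(59), P1:I, P2:S(59) | bus: BusRd,Flush
[20] P0: load  L0 | P0:S(59), P1:I, P2:S(59) | bus: none

state = S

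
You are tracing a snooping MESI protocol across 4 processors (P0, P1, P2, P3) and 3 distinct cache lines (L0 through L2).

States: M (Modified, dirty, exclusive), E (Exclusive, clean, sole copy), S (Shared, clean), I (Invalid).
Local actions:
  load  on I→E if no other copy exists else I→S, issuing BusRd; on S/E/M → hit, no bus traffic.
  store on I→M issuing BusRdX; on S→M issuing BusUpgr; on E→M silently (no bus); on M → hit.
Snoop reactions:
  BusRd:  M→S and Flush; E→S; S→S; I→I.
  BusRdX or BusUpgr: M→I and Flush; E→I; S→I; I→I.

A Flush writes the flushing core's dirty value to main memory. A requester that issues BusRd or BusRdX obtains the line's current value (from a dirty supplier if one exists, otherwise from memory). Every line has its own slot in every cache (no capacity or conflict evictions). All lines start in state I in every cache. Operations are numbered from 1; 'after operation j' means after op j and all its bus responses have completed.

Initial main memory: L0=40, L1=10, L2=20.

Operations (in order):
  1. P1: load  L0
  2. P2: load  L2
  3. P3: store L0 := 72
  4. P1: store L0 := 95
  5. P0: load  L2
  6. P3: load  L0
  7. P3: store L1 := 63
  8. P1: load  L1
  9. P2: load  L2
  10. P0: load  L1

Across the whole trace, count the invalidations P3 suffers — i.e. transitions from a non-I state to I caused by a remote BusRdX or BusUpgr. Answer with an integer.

invalidations = 1

step 1: P1: load  L0  ⟶  IEII  (L0)  txn=BusRd  M[L0]=40
step 2: P2: load  L2  ⟶  IIEI  (L2)  txn=BusRd  M[L2]=20
step 3: P3: store L0 := 72  ⟶  IIIM  (L0)  txn=BusRdX  M[L0]=40
step 4: P1: store L0 := 95  ⟶  IMII  (L0)  txn=BusRdX+Flush  M[L0]=72
step 5: P0: load  L2  ⟶  SISI  (L2)  txn=BusRd  M[L2]=20
step 6: P3: load  L0  ⟶  ISIS  (L0)  txn=BusRd+Flush  M[L0]=95
step 7: P3: store L1 := 63  ⟶  IIIM  (L1)  txn=BusRdX  M[L1]=10
step 8: P1: load  L1  ⟶  ISIS  (L1)  txn=BusRd+Flush  M[L1]=63
step 9: P2: load  L2  ⟶  SISI  (L2)  txn=∅  M[L2]=20
step 10: P0: load  L1  ⟶  SSIS  (L1)  txn=BusRd  M[L1]=63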